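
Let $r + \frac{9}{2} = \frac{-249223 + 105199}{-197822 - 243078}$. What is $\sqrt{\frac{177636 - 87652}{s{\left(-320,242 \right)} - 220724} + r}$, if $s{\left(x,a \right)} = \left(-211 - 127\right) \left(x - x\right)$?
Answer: $\frac{47 i \sqrt{12275114757128986}}{2432930290} \approx 2.1403 i$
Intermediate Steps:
$s{\left(x,a \right)} = 0$ ($s{\left(x,a \right)} = \left(-338\right) 0 = 0$)
$r = - \frac{920013}{220450}$ ($r = - \frac{9}{2} + \frac{-249223 + 105199}{-197822 - 243078} = - \frac{9}{2} - \frac{144024}{-440900} = - \frac{9}{2} - - \frac{36006}{110225} = - \frac{9}{2} + \frac{36006}{110225} = - \frac{920013}{220450} \approx -4.1733$)
$\sqrt{\frac{177636 - 87652}{s{\left(-320,242 \right)} - 220724} + r} = \sqrt{\frac{177636 - 87652}{0 - 220724} - \frac{920013}{220450}} = \sqrt{\frac{89984}{-220724} - \frac{920013}{220450}} = \sqrt{89984 \left(- \frac{1}{220724}\right) - \frac{920013}{220450}} = \sqrt{- \frac{22496}{55181} - \frac{920013}{220450}} = \sqrt{- \frac{55726480553}{12164651450}} = \frac{47 i \sqrt{12275114757128986}}{2432930290}$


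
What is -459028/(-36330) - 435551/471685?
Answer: 138409003/11818149 ≈ 11.712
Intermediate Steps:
-459028/(-36330) - 435551/471685 = -459028*(-1/36330) - 435551*1/471685 = 229514/18165 - 15019/16265 = 138409003/11818149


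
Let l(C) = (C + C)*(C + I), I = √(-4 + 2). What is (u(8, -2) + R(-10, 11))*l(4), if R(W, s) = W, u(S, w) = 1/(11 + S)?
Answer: -6048/19 - 1512*I*√2/19 ≈ -318.32 - 112.54*I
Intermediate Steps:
I = I*√2 (I = √(-2) = I*√2 ≈ 1.4142*I)
l(C) = 2*C*(C + I*√2) (l(C) = (C + C)*(C + I*√2) = (2*C)*(C + I*√2) = 2*C*(C + I*√2))
(u(8, -2) + R(-10, 11))*l(4) = (1/(11 + 8) - 10)*(2*4*(4 + I*√2)) = (1/19 - 10)*(32 + 8*I*√2) = -189*(32 + 8*I*√2)/19 = -6048/19 - 1512*I*√2/19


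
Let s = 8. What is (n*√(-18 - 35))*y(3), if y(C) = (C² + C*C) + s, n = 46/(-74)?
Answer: -598*I*√53/37 ≈ -117.66*I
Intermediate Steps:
n = -23/37 (n = 46*(-1/74) = -23/37 ≈ -0.62162)
y(C) = 8 + 2*C² (y(C) = (C² + C*C) + 8 = (C² + C²) + 8 = 2*C² + 8 = 8 + 2*C²)
(n*√(-18 - 35))*y(3) = (-23*√(-18 - 35)/37)*(8 + 2*3²) = (-23*I*√53/37)*(8 + 2*9) = (-23*I*√53/37)*(8 + 18) = -23*I*√53/37*26 = -598*I*√53/37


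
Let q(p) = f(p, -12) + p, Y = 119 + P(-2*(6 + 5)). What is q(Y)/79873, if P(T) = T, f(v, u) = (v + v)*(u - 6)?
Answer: -3395/79873 ≈ -0.042505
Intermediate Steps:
f(v, u) = 2*v*(-6 + u) (f(v, u) = (2*v)*(-6 + u) = 2*v*(-6 + u))
Y = 97 (Y = 119 - 2*(6 + 5) = 119 - 2*11 = 119 - 22 = 97)
q(p) = -35*p (q(p) = 2*p*(-6 - 12) + p = 2*p*(-18) + p = -36*p + p = -35*p)
q(Y)/79873 = -35*97/79873 = -3395*1/79873 = -3395/79873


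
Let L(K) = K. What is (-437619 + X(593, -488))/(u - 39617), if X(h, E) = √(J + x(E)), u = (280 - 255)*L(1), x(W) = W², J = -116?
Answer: 8931/808 - √59507/19796 ≈ 11.041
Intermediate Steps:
u = 25 (u = (280 - 255)*1 = 25*1 = 25)
X(h, E) = √(-116 + E²)
(-437619 + X(593, -488))/(u - 39617) = (-437619 + √(-116 + (-488)²))/(25 - 39617) = (-437619 + √(-116 + 238144))/(-39592) = (-437619 + √238028)*(-1/39592) = (-437619 + 2*√59507)*(-1/39592) = 8931/808 - √59507/19796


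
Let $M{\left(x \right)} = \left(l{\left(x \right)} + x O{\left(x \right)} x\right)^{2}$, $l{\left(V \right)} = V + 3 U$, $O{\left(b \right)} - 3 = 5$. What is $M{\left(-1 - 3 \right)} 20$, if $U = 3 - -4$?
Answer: $420500$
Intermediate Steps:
$O{\left(b \right)} = 8$ ($O{\left(b \right)} = 3 + 5 = 8$)
$U = 7$ ($U = 3 + 4 = 7$)
$l{\left(V \right)} = 21 + V$ ($l{\left(V \right)} = V + 3 \cdot 7 = V + 21 = 21 + V$)
$M{\left(x \right)} = \left(21 + x + 8 x^{2}\right)^{2}$ ($M{\left(x \right)} = \left(\left(21 + x\right) + x 8 x\right)^{2} = \left(\left(21 + x\right) + 8 x x\right)^{2} = \left(\left(21 + x\right) + 8 x^{2}\right)^{2} = \left(21 + x + 8 x^{2}\right)^{2}$)
$M{\left(-1 - 3 \right)} 20 = \left(21 - 4 + 8 \left(-1 - 3\right)^{2}\right)^{2} \cdot 20 = \left(21 - 4 + 8 \left(-4\right)^{2}\right)^{2} \cdot 20 = \left(21 - 4 + 8 \cdot 16\right)^{2} \cdot 20 = \left(21 - 4 + 128\right)^{2} \cdot 20 = 145^{2} \cdot 20 = 21025 \cdot 20 = 420500$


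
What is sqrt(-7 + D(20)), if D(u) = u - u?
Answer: I*sqrt(7) ≈ 2.6458*I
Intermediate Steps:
D(u) = 0
sqrt(-7 + D(20)) = sqrt(-7 + 0) = sqrt(-7) = I*sqrt(7)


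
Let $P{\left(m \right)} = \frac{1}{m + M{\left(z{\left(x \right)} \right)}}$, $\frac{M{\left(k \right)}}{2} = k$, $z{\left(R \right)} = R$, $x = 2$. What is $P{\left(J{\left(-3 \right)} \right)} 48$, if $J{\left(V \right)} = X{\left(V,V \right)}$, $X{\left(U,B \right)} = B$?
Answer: $48$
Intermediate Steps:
$M{\left(k \right)} = 2 k$
$J{\left(V \right)} = V$
$P{\left(m \right)} = \frac{1}{4 + m}$ ($P{\left(m \right)} = \frac{1}{m + 2 \cdot 2} = \frac{1}{m + 4} = \frac{1}{4 + m}$)
$P{\left(J{\left(-3 \right)} \right)} 48 = \frac{1}{4 - 3} \cdot 48 = 1^{-1} \cdot 48 = 1 \cdot 48 = 48$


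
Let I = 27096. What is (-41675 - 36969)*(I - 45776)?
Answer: 1469069920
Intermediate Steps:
(-41675 - 36969)*(I - 45776) = (-41675 - 36969)*(27096 - 45776) = -78644*(-18680) = 1469069920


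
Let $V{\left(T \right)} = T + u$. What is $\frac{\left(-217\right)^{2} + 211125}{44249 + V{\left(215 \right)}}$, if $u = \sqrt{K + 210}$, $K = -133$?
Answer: $\frac{1640175328}{282435317} - \frac{258214 \sqrt{77}}{1977047219} \approx 5.8061$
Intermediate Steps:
$u = \sqrt{77}$ ($u = \sqrt{-133 + 210} = \sqrt{77} \approx 8.775$)
$V{\left(T \right)} = T + \sqrt{77}$
$\frac{\left(-217\right)^{2} + 211125}{44249 + V{\left(215 \right)}} = \frac{\left(-217\right)^{2} + 211125}{44249 + \left(215 + \sqrt{77}\right)} = \frac{47089 + 211125}{44464 + \sqrt{77}} = \frac{258214}{44464 + \sqrt{77}}$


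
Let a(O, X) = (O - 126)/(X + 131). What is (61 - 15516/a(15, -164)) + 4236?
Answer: -11687/37 ≈ -315.86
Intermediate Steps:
a(O, X) = (-126 + O)/(131 + X)
(61 - 15516/a(15, -164)) + 4236 = (61 - 15516*(131 - 164)/(-126 + 15)) + 4236 = (61 - 15516/(-111/(-33))) + 4236 = (61 - 15516/((-1/33*(-111)))) + 4236 = (61 - 15516/37/11) + 4236 = (61 - 15516*11/37) + 4236 = (61 - 170676/37) + 4236 = -168419/37 + 4236 = -11687/37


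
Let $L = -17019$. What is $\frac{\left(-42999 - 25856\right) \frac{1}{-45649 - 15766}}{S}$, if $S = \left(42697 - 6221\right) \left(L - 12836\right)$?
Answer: $- \frac{13771}{13376076207340} \approx -1.0295 \cdot 10^{-9}$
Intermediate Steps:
$S = -1088990980$ ($S = \left(42697 - 6221\right) \left(-17019 - 12836\right) = 36476 \left(-29855\right) = -1088990980$)
$\frac{\left(-42999 - 25856\right) \frac{1}{-45649 - 15766}}{S} = \frac{\left(-42999 - 25856\right) \frac{1}{-45649 - 15766}}{-1088990980} = - \frac{68855}{-61415} \left(- \frac{1}{1088990980}\right) = \left(-68855\right) \left(- \frac{1}{61415}\right) \left(- \frac{1}{1088990980}\right) = \frac{13771}{12283} \left(- \frac{1}{1088990980}\right) = - \frac{13771}{13376076207340}$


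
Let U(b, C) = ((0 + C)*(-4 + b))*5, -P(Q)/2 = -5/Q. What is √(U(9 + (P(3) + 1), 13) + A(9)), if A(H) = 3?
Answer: √5487/3 ≈ 24.691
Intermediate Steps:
P(Q) = 10/Q (P(Q) = -(-10)/Q = 10/Q)
U(b, C) = 5*C*(-4 + b) (U(b, C) = (C*(-4 + b))*5 = 5*C*(-4 + b))
√(U(9 + (P(3) + 1), 13) + A(9)) = √(5*13*(-4 + (9 + (10/3 + 1))) + 3) = √(5*13*(-4 + (9 + 13/3)) + 3) = √(5*13*(-4 + 40/3) + 3) = √(5*13*(28/3) + 3) = √(1820/3 + 3) = √(1829/3) = √5487/3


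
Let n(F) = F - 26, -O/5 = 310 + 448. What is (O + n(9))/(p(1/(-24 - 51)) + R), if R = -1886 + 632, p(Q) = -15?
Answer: 3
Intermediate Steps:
O = -3790 (O = -5*(310 + 448) = -5*758 = -3790)
n(F) = -26 + F
R = -1254
(O + n(9))/(p(1/(-24 - 51)) + R) = (-3790 + (-26 + 9))/(-15 - 1254) = (-3790 - 17)/(-1269) = -3807*(-1/1269) = 3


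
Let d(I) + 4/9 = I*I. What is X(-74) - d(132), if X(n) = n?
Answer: -157478/9 ≈ -17498.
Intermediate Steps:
d(I) = -4/9 + I**2 (d(I) = -4/9 + I*I = -4/9 + I**2)
X(-74) - d(132) = -74 - (-4/9 + 132**2) = -74 - (-4/9 + 17424) = -74 - 1*156812/9 = -74 - 156812/9 = -157478/9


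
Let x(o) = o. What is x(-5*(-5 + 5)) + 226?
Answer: 226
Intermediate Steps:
x(-5*(-5 + 5)) + 226 = -5*(-5 + 5) + 226 = -5*0 + 226 = 0 + 226 = 226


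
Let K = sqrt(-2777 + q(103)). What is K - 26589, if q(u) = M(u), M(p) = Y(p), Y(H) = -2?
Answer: -26589 + I*sqrt(2779) ≈ -26589.0 + 52.716*I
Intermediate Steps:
M(p) = -2
q(u) = -2
K = I*sqrt(2779) (K = sqrt(-2777 - 2) = sqrt(-2779) = I*sqrt(2779) ≈ 52.716*I)
K - 26589 = I*sqrt(2779) - 26589 = -26589 + I*sqrt(2779)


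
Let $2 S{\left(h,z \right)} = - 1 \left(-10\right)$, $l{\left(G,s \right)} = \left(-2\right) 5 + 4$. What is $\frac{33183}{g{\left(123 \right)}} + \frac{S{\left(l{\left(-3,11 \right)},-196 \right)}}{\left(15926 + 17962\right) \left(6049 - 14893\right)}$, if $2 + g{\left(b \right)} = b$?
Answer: $\frac{904102425161}{3296760192} \approx 274.24$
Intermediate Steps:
$g{\left(b \right)} = -2 + b$
$l{\left(G,s \right)} = -6$ ($l{\left(G,s \right)} = -10 + 4 = -6$)
$S{\left(h,z \right)} = 5$ ($S{\left(h,z \right)} = \frac{\left(-1\right) 1 \left(-10\right)}{2} = \frac{\left(-1\right) \left(-10\right)}{2} = \frac{1}{2} \cdot 10 = 5$)
$\frac{33183}{g{\left(123 \right)}} + \frac{S{\left(l{\left(-3,11 \right)},-196 \right)}}{\left(15926 + 17962\right) \left(6049 - 14893\right)} = \frac{33183}{-2 + 123} + \frac{5}{\left(15926 + 17962\right) \left(6049 - 14893\right)} = \frac{33183}{121} + \frac{5}{33888 \left(-8844\right)} = 33183 \cdot \frac{1}{121} + \frac{5}{-299705472} = \frac{33183}{121} + 5 \left(- \frac{1}{299705472}\right) = \frac{33183}{121} - \frac{5}{299705472} = \frac{904102425161}{3296760192}$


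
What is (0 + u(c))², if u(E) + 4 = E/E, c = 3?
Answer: 9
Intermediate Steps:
u(E) = -3 (u(E) = -4 + E/E = -4 + 1 = -3)
(0 + u(c))² = (0 - 3)² = (-3)² = 9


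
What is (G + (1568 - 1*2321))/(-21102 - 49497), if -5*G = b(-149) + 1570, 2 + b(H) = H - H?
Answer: 5333/352995 ≈ 0.015108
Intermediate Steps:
b(H) = -2 (b(H) = -2 + (H - H) = -2 + 0 = -2)
G = -1568/5 (G = -(-2 + 1570)/5 = -⅕*1568 = -1568/5 ≈ -313.60)
(G + (1568 - 1*2321))/(-21102 - 49497) = (-1568/5 + (1568 - 1*2321))/(-21102 - 49497) = (-1568/5 + (1568 - 2321))/(-70599) = (-1568/5 - 753)*(-1/70599) = -5333/5*(-1/70599) = 5333/352995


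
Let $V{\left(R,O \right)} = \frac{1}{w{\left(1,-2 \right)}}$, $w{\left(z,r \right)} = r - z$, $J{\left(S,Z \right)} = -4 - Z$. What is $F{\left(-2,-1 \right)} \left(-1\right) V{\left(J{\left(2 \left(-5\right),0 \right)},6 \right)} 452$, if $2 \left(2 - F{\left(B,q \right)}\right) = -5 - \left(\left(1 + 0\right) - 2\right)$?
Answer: $\frac{1808}{3} \approx 602.67$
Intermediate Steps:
$V{\left(R,O \right)} = - \frac{1}{3}$ ($V{\left(R,O \right)} = \frac{1}{-2 - 1} = \frac{1}{-3} = - \frac{1}{3}$)
$F{\left(B,q \right)} = 4$ ($F{\left(B,q \right)} = 2 - \frac{-5 - \left(\left(1 + 0\right) - 2\right)}{2} = 2 - \frac{-5 - \left(1 - 2\right)}{2} = 2 - \frac{-5 - -1}{2} = 2 - \frac{-5 + 1}{2} = 2 - -2 = 2 + 2 = 4$)
$F{\left(-2,-1 \right)} \left(-1\right) V{\left(J{\left(2 \left(-5\right),0 \right)},6 \right)} 452 = 4 \left(-1\right) \left(- \frac{1}{3}\right) 452 = \left(-4\right) \left(- \frac{1}{3}\right) 452 = \frac{4}{3} \cdot 452 = \frac{1808}{3}$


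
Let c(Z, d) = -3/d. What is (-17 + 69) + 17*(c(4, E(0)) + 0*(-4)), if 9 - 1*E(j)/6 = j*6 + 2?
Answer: 711/14 ≈ 50.786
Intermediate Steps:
E(j) = 42 - 36*j (E(j) = 54 - 6*(j*6 + 2) = 54 - 6*(6*j + 2) = 54 - 6*(2 + 6*j) = 54 + (-12 - 36*j) = 42 - 36*j)
(-17 + 69) + 17*(c(4, E(0)) + 0*(-4)) = (-17 + 69) + 17*(-3/(42 - 36*0) + 0*(-4)) = 52 + 17*(-3/(42 + 0) + 0) = 52 + 17*(-3/42 + 0) = 52 + 17*(-3*1/42 + 0) = 52 + 17*(-1/14 + 0) = 52 + 17*(-1/14) = 52 - 17/14 = 711/14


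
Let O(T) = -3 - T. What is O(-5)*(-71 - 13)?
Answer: -168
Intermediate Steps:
O(-5)*(-71 - 13) = (-3 - 1*(-5))*(-71 - 13) = (-3 + 5)*(-84) = 2*(-84) = -168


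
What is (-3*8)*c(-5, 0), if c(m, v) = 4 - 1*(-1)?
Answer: -120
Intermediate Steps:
c(m, v) = 5 (c(m, v) = 4 + 1 = 5)
(-3*8)*c(-5, 0) = -3*8*5 = -24*5 = -120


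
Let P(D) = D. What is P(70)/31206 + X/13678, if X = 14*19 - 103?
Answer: 431717/30488262 ≈ 0.014160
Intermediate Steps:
X = 163 (X = 266 - 103 = 163)
P(70)/31206 + X/13678 = 70/31206 + 163/13678 = 70*(1/31206) + 163*(1/13678) = 5/2229 + 163/13678 = 431717/30488262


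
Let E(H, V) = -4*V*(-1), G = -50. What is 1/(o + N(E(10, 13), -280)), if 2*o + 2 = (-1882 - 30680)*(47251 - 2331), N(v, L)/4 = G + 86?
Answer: -1/731342377 ≈ -1.3673e-9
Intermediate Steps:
E(H, V) = 4*V
N(v, L) = 144 (N(v, L) = 4*(-50 + 86) = 4*36 = 144)
o = -731342521 (o = -1 + ((-1882 - 30680)*(47251 - 2331))/2 = -1 + (-32562*44920)/2 = -1 + (½)*(-1462685040) = -1 - 731342520 = -731342521)
1/(o + N(E(10, 13), -280)) = 1/(-731342521 + 144) = 1/(-731342377) = -1/731342377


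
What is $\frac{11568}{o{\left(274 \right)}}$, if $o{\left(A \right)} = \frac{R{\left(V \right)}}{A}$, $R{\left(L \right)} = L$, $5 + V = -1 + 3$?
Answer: $-1056544$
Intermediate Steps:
$V = -3$ ($V = -5 + \left(-1 + 3\right) = -5 + 2 = -3$)
$o{\left(A \right)} = - \frac{3}{A}$
$\frac{11568}{o{\left(274 \right)}} = \frac{11568}{\left(-3\right) \frac{1}{274}} = \frac{11568}{- \frac{3}{274}} = 11568 \left(- \frac{274}{3}\right) = -1056544$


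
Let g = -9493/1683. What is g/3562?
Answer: -863/544986 ≈ -0.0015835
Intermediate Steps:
g = -863/153 (g = -9493*1/1683 = -863/153 ≈ -5.6405)
g/3562 = -863/153/3562 = -863/153*1/3562 = -863/544986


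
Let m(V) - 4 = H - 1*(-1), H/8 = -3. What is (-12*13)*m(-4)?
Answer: 2964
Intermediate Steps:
H = -24 (H = 8*(-3) = -24)
m(V) = -19 (m(V) = 4 + (-24 - 1*(-1)) = 4 + (-24 + 1) = 4 - 23 = -19)
(-12*13)*m(-4) = -12*13*(-19) = -156*(-19) = 2964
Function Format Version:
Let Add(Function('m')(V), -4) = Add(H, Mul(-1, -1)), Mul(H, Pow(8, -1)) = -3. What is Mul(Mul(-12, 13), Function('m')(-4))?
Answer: 2964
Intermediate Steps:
H = -24 (H = Mul(8, -3) = -24)
Function('m')(V) = -19 (Function('m')(V) = Add(4, Add(-24, Mul(-1, -1))) = Add(4, Add(-24, 1)) = Add(4, -23) = -19)
Mul(Mul(-12, 13), Function('m')(-4)) = Mul(Mul(-12, 13), -19) = Mul(-156, -19) = 2964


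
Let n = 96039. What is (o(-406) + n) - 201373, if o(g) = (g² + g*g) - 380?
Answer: 223958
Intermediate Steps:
o(g) = -380 + 2*g² (o(g) = (g² + g²) - 380 = 2*g² - 380 = -380 + 2*g²)
(o(-406) + n) - 201373 = ((-380 + 2*(-406)²) + 96039) - 201373 = ((-380 + 2*164836) + 96039) - 201373 = ((-380 + 329672) + 96039) - 201373 = (329292 + 96039) - 201373 = 425331 - 201373 = 223958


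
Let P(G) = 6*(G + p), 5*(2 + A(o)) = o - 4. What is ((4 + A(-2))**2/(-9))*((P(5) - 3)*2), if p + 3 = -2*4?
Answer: 416/75 ≈ 5.5467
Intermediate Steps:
A(o) = -14/5 + o/5 (A(o) = -2 + (o - 4)/5 = -2 + (-4 + o)/5 = -2 + (-4/5 + o/5) = -14/5 + o/5)
p = -11 (p = -3 - 2*4 = -3 - 8 = -11)
P(G) = -66 + 6*G (P(G) = 6*(G - 11) = 6*(-11 + G) = -66 + 6*G)
((4 + A(-2))**2/(-9))*((P(5) - 3)*2) = ((4 + (-14/5 + (1/5)*(-2)))**2/(-9))*(((-66 + 6*5) - 3)*2) = (-(4 + (-14/5 - 2/5))**2/9)*(((-66 + 30) - 3)*2) = (-(4 - 16/5)**2/9)*((-36 - 3)*2) = (-(4/5)**2/9)*(-39*2) = -1/9*16/25*(-78) = -16/225*(-78) = 416/75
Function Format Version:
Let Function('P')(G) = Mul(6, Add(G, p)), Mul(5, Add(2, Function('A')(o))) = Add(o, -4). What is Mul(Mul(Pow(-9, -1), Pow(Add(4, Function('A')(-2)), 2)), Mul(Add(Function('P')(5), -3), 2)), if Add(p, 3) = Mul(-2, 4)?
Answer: Rational(416, 75) ≈ 5.5467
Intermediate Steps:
Function('A')(o) = Add(Rational(-14, 5), Mul(Rational(1, 5), o)) (Function('A')(o) = Add(-2, Mul(Rational(1, 5), Add(o, -4))) = Add(-2, Mul(Rational(1, 5), Add(-4, o))) = Add(-2, Add(Rational(-4, 5), Mul(Rational(1, 5), o))) = Add(Rational(-14, 5), Mul(Rational(1, 5), o)))
p = -11 (p = Add(-3, Mul(-2, 4)) = Add(-3, -8) = -11)
Function('P')(G) = Add(-66, Mul(6, G)) (Function('P')(G) = Mul(6, Add(G, -11)) = Mul(6, Add(-11, G)) = Add(-66, Mul(6, G)))
Mul(Mul(Pow(-9, -1), Pow(Add(4, Function('A')(-2)), 2)), Mul(Add(Function('P')(5), -3), 2)) = Mul(Mul(Pow(-9, -1), Pow(Add(4, Add(Rational(-14, 5), Mul(Rational(1, 5), -2))), 2)), Mul(Add(Add(-66, Mul(6, 5)), -3), 2)) = Mul(Mul(Rational(-1, 9), Pow(Add(4, Add(Rational(-14, 5), Rational(-2, 5))), 2)), Mul(Add(Add(-66, 30), -3), 2)) = Mul(Mul(Rational(-1, 9), Pow(Add(4, Rational(-16, 5)), 2)), Mul(Add(-36, -3), 2)) = Mul(Mul(Rational(-1, 9), Pow(Rational(4, 5), 2)), Mul(-39, 2)) = Mul(Mul(Rational(-1, 9), Rational(16, 25)), -78) = Mul(Rational(-16, 225), -78) = Rational(416, 75)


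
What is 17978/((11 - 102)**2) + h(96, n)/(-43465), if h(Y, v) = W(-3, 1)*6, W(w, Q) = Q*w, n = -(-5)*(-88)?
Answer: 781562828/359933665 ≈ 2.1714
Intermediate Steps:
n = -440 (n = -1*440 = -440)
h(Y, v) = -18 (h(Y, v) = (1*(-3))*6 = -3*6 = -18)
17978/((11 - 102)**2) + h(96, n)/(-43465) = 17978/((11 - 102)**2) - 18/(-43465) = 17978/((-91)**2) - 18*(-1/43465) = 17978/8281 + 18/43465 = 781562828/359933665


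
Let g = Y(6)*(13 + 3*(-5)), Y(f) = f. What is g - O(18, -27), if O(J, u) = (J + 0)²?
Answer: -336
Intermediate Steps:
O(J, u) = J²
g = -12 (g = 6*(13 + 3*(-5)) = 6*(13 - 15) = 6*(-2) = -12)
g - O(18, -27) = -12 - 1*18² = -12 - 1*324 = -12 - 324 = -336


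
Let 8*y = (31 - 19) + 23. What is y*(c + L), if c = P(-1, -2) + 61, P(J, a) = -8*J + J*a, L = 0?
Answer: 2485/8 ≈ 310.63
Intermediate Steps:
y = 35/8 (y = ((31 - 19) + 23)/8 = (12 + 23)/8 = (1/8)*35 = 35/8 ≈ 4.3750)
c = 71 (c = -(-8 - 2) + 61 = -1*(-10) + 61 = 10 + 61 = 71)
y*(c + L) = 35*(71 + 0)/8 = (35/8)*71 = 2485/8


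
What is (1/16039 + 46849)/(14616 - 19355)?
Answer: -751411112/76008821 ≈ -9.8858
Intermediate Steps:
(1/16039 + 46849)/(14616 - 19355) = (1/16039 + 46849)/(-4739) = (751411112/16039)*(-1/4739) = -751411112/76008821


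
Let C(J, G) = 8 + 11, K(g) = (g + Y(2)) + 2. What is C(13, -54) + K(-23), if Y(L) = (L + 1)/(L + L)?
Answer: -5/4 ≈ -1.2500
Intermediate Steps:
Y(L) = (1 + L)/(2*L) (Y(L) = (1 + L)/((2*L)) = (1 + L)*(1/(2*L)) = (1 + L)/(2*L))
K(g) = 11/4 + g (K(g) = (g + (½)*(1 + 2)/2) + 2 = (g + (½)*(½)*3) + 2 = (g + ¾) + 2 = (¾ + g) + 2 = 11/4 + g)
C(J, G) = 19
C(13, -54) + K(-23) = 19 + (11/4 - 23) = 19 - 81/4 = -5/4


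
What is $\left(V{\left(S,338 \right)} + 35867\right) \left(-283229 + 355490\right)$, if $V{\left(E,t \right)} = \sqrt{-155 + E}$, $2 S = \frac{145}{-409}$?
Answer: $2591785287 + \frac{72261 i \sqrt{103832830}}{818} \approx 2.5918 \cdot 10^{9} + 9.0016 \cdot 10^{5} i$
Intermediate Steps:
$S = - \frac{145}{818}$ ($S = \frac{145 \frac{1}{-409}}{2} = \frac{145 \left(- \frac{1}{409}\right)}{2} = \frac{1}{2} \left(- \frac{145}{409}\right) = - \frac{145}{818} \approx -0.17726$)
$\left(V{\left(S,338 \right)} + 35867\right) \left(-283229 + 355490\right) = \left(\sqrt{-155 - \frac{145}{818}} + 35867\right) \left(-283229 + 355490\right) = \left(\sqrt{- \frac{126935}{818}} + 35867\right) 72261 = \left(\frac{i \sqrt{103832830}}{818} + 35867\right) 72261 = \left(35867 + \frac{i \sqrt{103832830}}{818}\right) 72261 = 2591785287 + \frac{72261 i \sqrt{103832830}}{818}$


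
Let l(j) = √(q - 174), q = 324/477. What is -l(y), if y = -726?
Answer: -I*√486858/53 ≈ -13.165*I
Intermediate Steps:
q = 36/53 (q = 324*(1/477) = 36/53 ≈ 0.67924)
l(j) = I*√486858/53 (l(j) = √(36/53 - 174) = √(-9186/53) = I*√486858/53)
-l(y) = -I*√486858/53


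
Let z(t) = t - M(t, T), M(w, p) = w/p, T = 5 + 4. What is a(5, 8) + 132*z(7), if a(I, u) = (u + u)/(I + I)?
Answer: 12344/15 ≈ 822.93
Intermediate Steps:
T = 9
a(I, u) = u/I (a(I, u) = (2*u)/((2*I)) = (2*u)*(1/(2*I)) = u/I)
z(t) = 8*t/9 (z(t) = t - t/9 = 8*t/9)
a(5, 8) + 132*z(7) = 8/5 + 132*((8/9)*7) = 8*(1/5) + 132*(56/9) = 8/5 + 2464/3 = 12344/15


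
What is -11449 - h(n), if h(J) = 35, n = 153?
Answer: -11484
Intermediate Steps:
-11449 - h(n) = -11449 - 1*35 = -11449 - 35 = -11484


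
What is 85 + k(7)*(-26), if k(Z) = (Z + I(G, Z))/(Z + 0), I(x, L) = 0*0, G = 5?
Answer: 59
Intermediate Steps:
I(x, L) = 0
k(Z) = 1 (k(Z) = (Z + 0)/(Z + 0) = Z/Z = 1)
85 + k(7)*(-26) = 85 + 1*(-26) = 85 - 26 = 59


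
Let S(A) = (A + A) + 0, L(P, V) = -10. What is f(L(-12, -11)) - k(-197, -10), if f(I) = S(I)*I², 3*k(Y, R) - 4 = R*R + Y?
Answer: -1969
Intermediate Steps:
S(A) = 2*A (S(A) = 2*A + 0 = 2*A)
k(Y, R) = 4/3 + Y/3 + R²/3 (k(Y, R) = 4/3 + (R*R + Y)/3 = 4/3 + (R² + Y)/3 = 4/3 + (Y + R²)/3 = 4/3 + (Y/3 + R²/3) = 4/3 + Y/3 + R²/3)
f(I) = 2*I³ (f(I) = (2*I)*I² = 2*I³)
f(L(-12, -11)) - k(-197, -10) = 2*(-10)³ - (4/3 + (⅓)*(-197) + (⅓)*(-10)²) = 2*(-1000) - (4/3 - 197/3 + (⅓)*100) = -2000 - (4/3 - 197/3 + 100/3) = -2000 - 1*(-31) = -2000 + 31 = -1969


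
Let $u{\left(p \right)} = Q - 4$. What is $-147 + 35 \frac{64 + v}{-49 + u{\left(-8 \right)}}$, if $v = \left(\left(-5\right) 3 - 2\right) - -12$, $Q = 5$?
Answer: $- \frac{9121}{48} \approx -190.02$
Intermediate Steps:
$u{\left(p \right)} = 1$ ($u{\left(p \right)} = 5 - 4 = 1$)
$v = -5$ ($v = \left(-15 - 2\right) + 12 = -17 + 12 = -5$)
$-147 + 35 \frac{64 + v}{-49 + u{\left(-8 \right)}} = -147 + 35 \frac{64 - 5}{-49 + 1} = -147 + 35 \frac{59}{-48} = -147 + 35 \cdot 59 \left(- \frac{1}{48}\right) = -147 + 35 \left(- \frac{59}{48}\right) = -147 - \frac{2065}{48} = - \frac{9121}{48}$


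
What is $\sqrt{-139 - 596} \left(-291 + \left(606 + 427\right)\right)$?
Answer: $5194 i \sqrt{15} \approx 20116.0 i$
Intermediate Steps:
$\sqrt{-139 - 596} \left(-291 + \left(606 + 427\right)\right) = \sqrt{-735} \left(-291 + 1033\right) = 7 i \sqrt{15} \cdot 742 = 5194 i \sqrt{15}$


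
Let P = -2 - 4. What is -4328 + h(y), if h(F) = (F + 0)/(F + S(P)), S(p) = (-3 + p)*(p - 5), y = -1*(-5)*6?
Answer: -186094/43 ≈ -4327.8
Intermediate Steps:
P = -6
y = 30 (y = 5*6 = 30)
S(p) = (-5 + p)*(-3 + p) (S(p) = (-3 + p)*(-5 + p) = (-5 + p)*(-3 + p))
h(F) = F/(99 + F) (h(F) = (F + 0)/(F + (15 + (-6)² - 8*(-6))) = F/(F + (15 + 36 + 48)) = F/(F + 99) = F/(99 + F))
-4328 + h(y) = -4328 + 30/(99 + 30) = -4328 + 30/129 = -4328 + 30*(1/129) = -4328 + 10/43 = -186094/43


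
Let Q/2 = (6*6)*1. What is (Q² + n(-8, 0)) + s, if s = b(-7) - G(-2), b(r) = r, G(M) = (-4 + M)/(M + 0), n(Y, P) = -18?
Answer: 5156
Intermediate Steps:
G(M) = (-4 + M)/M
Q = 72 (Q = 2*((6*6)*1) = 2*(36*1) = 2*36 = 72)
s = -10 (s = -7 - (-4 - 2)/(-2) = -7 - (-1)*(-6)/2 = -7 - 1*3 = -7 - 3 = -10)
(Q² + n(-8, 0)) + s = (72² - 18) - 10 = (5184 - 18) - 10 = 5166 - 10 = 5156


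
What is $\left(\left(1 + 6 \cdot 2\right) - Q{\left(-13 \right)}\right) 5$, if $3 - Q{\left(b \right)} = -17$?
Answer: $-35$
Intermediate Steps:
$Q{\left(b \right)} = 20$ ($Q{\left(b \right)} = 3 - -17 = 3 + 17 = 20$)
$\left(\left(1 + 6 \cdot 2\right) - Q{\left(-13 \right)}\right) 5 = \left(\left(1 + 6 \cdot 2\right) - 20\right) 5 = \left(\left(1 + 12\right) - 20\right) 5 = \left(13 - 20\right) 5 = \left(-7\right) 5 = -35$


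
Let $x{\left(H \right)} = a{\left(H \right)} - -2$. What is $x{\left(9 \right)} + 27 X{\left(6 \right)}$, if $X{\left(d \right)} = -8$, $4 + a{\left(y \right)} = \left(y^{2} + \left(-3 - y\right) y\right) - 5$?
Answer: $-250$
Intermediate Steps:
$a{\left(y \right)} = -9 + y^{2} + y \left(-3 - y\right)$ ($a{\left(y \right)} = -4 - \left(5 - y^{2} - \left(-3 - y\right) y\right) = -4 - \left(5 - y^{2} - y \left(-3 - y\right)\right) = -4 + \left(-5 + y^{2} + y \left(-3 - y\right)\right) = -9 + y^{2} + y \left(-3 - y\right)$)
$x{\left(H \right)} = -7 - 3 H$ ($x{\left(H \right)} = \left(-9 - 3 H\right) - -2 = \left(-9 - 3 H\right) + 2 = -7 - 3 H$)
$x{\left(9 \right)} + 27 X{\left(6 \right)} = \left(-7 - 27\right) + 27 \left(-8\right) = \left(-7 - 27\right) - 216 = -34 - 216 = -250$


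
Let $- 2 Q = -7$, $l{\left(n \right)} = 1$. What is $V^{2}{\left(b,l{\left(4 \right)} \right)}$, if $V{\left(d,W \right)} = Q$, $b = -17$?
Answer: $\frac{49}{4} \approx 12.25$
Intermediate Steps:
$Q = \frac{7}{2}$ ($Q = \left(- \frac{1}{2}\right) \left(-7\right) = \frac{7}{2} \approx 3.5$)
$V{\left(d,W \right)} = \frac{7}{2}$
$V^{2}{\left(b,l{\left(4 \right)} \right)} = \left(\frac{7}{2}\right)^{2} = \frac{49}{4}$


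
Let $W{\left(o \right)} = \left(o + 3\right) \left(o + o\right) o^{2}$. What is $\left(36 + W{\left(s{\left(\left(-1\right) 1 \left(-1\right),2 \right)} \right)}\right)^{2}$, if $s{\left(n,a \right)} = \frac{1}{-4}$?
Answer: $\frac{21132409}{16384} \approx 1289.8$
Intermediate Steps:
$s{\left(n,a \right)} = - \frac{1}{4}$
$W{\left(o \right)} = 2 o^{3} \left(3 + o\right)$ ($W{\left(o \right)} = \left(3 + o\right) 2 o o^{2} = 2 o \left(3 + o\right) o^{2} = 2 o^{3} \left(3 + o\right)$)
$\left(36 + W{\left(s{\left(\left(-1\right) 1 \left(-1\right),2 \right)} \right)}\right)^{2} = \left(36 + 2 \left(- \frac{1}{4}\right)^{3} \left(3 - \frac{1}{4}\right)\right)^{2} = \left(36 + 2 \left(- \frac{1}{64}\right) \frac{11}{4}\right)^{2} = \left(36 - \frac{11}{128}\right)^{2} = \left(\frac{4597}{128}\right)^{2} = \frac{21132409}{16384}$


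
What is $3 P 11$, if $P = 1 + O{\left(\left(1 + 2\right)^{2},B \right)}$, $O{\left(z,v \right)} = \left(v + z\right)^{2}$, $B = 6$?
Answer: $7458$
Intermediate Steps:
$P = 226$ ($P = 1 + \left(6 + \left(1 + 2\right)^{2}\right)^{2} = 1 + \left(6 + 3^{2}\right)^{2} = 1 + \left(6 + 9\right)^{2} = 1 + 15^{2} = 1 + 225 = 226$)
$3 P 11 = 3 \cdot 226 \cdot 11 = 678 \cdot 11 = 7458$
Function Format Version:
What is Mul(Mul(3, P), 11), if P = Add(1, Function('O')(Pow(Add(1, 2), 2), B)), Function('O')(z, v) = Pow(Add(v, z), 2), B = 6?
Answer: 7458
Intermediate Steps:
P = 226 (P = Add(1, Pow(Add(6, Pow(Add(1, 2), 2)), 2)) = Add(1, Pow(Add(6, Pow(3, 2)), 2)) = Add(1, Pow(Add(6, 9), 2)) = Add(1, Pow(15, 2)) = Add(1, 225) = 226)
Mul(Mul(3, P), 11) = Mul(Mul(3, 226), 11) = Mul(678, 11) = 7458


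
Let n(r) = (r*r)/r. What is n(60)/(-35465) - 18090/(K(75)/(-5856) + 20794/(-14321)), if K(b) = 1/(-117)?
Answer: 1259008732153530636/101054228951131 ≈ 12459.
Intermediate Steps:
K(b) = -1/117
n(r) = r (n(r) = r**2/r = r)
n(60)/(-35465) - 18090/(K(75)/(-5856) + 20794/(-14321)) = 60/(-35465) - 18090/(-1/117/(-5856) + 20794/(-14321)) = 60*(-1/35465) - 18090/(-1/117*(-1/5856) + 20794*(-1/14321)) = -12/7093 - 18090/(1/685152 - 20794/14321) = -12/7093 - 18090/(-14247036367/9812061792) = -12/7093 - 18090*(-9812061792/14247036367) = -12/7093 + 177500197817280/14247036367 = 1259008732153530636/101054228951131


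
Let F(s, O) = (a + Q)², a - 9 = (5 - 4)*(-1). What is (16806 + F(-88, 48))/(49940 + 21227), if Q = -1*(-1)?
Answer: 16887/71167 ≈ 0.23729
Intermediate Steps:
a = 8 (a = 9 + (5 - 4)*(-1) = 9 + 1*(-1) = 9 - 1 = 8)
Q = 1
F(s, O) = 81 (F(s, O) = (8 + 1)² = 9² = 81)
(16806 + F(-88, 48))/(49940 + 21227) = (16806 + 81)/(49940 + 21227) = 16887/71167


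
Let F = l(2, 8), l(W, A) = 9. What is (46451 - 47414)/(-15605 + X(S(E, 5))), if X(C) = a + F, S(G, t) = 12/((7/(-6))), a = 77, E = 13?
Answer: 321/5173 ≈ 0.062053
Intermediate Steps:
F = 9
S(G, t) = -72/7 (S(G, t) = 12/((7*(-1/6))) = 12/(-7/6) = 12*(-6/7) = -72/7)
X(C) = 86 (X(C) = 77 + 9 = 86)
(46451 - 47414)/(-15605 + X(S(E, 5))) = (46451 - 47414)/(-15605 + 86) = -963/(-15519) = -963*(-1/15519) = 321/5173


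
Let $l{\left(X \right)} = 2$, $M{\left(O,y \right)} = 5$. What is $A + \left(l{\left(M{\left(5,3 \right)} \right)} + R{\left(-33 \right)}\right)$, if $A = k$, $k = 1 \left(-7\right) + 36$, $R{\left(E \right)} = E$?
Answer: $-2$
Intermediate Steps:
$k = 29$ ($k = -7 + 36 = 29$)
$A = 29$
$A + \left(l{\left(M{\left(5,3 \right)} \right)} + R{\left(-33 \right)}\right) = 29 + \left(2 - 33\right) = 29 - 31 = -2$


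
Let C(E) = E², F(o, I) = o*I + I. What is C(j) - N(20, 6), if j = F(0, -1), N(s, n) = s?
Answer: -19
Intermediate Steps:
F(o, I) = I + I*o (F(o, I) = I*o + I = I + I*o)
j = -1 (j = -(1 + 0) = -1*1 = -1)
C(j) - N(20, 6) = (-1)² - 1*20 = 1 - 20 = -19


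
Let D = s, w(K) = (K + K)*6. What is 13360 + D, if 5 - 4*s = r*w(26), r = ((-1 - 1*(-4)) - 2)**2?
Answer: 53133/4 ≈ 13283.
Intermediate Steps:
w(K) = 12*K (w(K) = (2*K)*6 = 12*K)
r = 1 (r = ((-1 + 4) - 2)**2 = (3 - 2)**2 = 1**2 = 1)
s = -307/4 (s = 5/4 - 12*26/4 = 5/4 - 312/4 = 5/4 - 1/4*312 = 5/4 - 78 = -307/4 ≈ -76.750)
D = -307/4 ≈ -76.750
13360 + D = 13360 - 307/4 = 53133/4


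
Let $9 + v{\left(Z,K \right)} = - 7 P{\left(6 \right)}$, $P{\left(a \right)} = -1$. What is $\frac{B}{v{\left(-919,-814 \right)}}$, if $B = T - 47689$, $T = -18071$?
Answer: $32880$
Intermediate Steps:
$v{\left(Z,K \right)} = -2$ ($v{\left(Z,K \right)} = -9 - -7 = -9 + 7 = -2$)
$B = -65760$ ($B = -18071 - 47689 = -65760$)
$\frac{B}{v{\left(-919,-814 \right)}} = - \frac{65760}{-2} = \left(-65760\right) \left(- \frac{1}{2}\right) = 32880$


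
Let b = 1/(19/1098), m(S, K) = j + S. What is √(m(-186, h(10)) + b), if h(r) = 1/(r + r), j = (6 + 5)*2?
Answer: I*√38342/19 ≈ 10.306*I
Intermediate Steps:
j = 22 (j = 11*2 = 22)
h(r) = 1/(2*r)
m(S, K) = 22 + S
b = 1098/19 (b = 1/((1/1098)*19) = 1/(19/1098) = 1098/19 ≈ 57.789)
√(m(-186, h(10)) + b) = √((22 - 186) + 1098/19) = √(-164 + 1098/19) = √(-2018/19) = I*√38342/19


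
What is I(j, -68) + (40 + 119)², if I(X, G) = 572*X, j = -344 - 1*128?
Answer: -244703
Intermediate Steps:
j = -472 (j = -344 - 128 = -472)
I(j, -68) + (40 + 119)² = 572*(-472) + (40 + 119)² = -269984 + 159² = -269984 + 25281 = -244703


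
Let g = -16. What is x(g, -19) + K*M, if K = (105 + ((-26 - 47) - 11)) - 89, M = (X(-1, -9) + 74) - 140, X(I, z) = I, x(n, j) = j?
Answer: 4537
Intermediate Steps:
M = -67 (M = (-1 + 74) - 140 = 73 - 140 = -67)
K = -68 (K = (105 + (-73 - 11)) - 89 = (105 - 84) - 89 = 21 - 89 = -68)
x(g, -19) + K*M = -19 - 68*(-67) = -19 + 4556 = 4537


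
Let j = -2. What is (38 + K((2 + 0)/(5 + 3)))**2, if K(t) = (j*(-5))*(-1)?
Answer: 784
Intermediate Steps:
K(t) = -10 (K(t) = -2*(-5)*(-1) = 10*(-1) = -10)
(38 + K((2 + 0)/(5 + 3)))**2 = (38 - 10)**2 = 28**2 = 784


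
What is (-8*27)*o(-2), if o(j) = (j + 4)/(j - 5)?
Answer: 432/7 ≈ 61.714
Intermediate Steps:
o(j) = (4 + j)/(-5 + j)
(-8*27)*o(-2) = (-8*27)*((4 - 2)/(-5 - 2)) = -216*2/(-7) = -(-216)*2/7 = -216*(-2/7) = 432/7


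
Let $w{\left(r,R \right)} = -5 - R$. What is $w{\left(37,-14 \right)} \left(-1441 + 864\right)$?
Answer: $-5193$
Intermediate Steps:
$w{\left(37,-14 \right)} \left(-1441 + 864\right) = \left(-5 - -14\right) \left(-1441 + 864\right) = \left(-5 + 14\right) \left(-577\right) = 9 \left(-577\right) = -5193$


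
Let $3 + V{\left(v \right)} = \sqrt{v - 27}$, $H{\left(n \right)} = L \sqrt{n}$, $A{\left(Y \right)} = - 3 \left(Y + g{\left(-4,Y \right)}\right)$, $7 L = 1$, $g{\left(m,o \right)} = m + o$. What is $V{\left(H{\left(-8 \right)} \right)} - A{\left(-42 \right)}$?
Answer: $-267 + \frac{\sqrt{-1323 + 14 i \sqrt{2}}}{7} \approx -266.96 + 5.1963 i$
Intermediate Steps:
$L = \frac{1}{7}$ ($L = \frac{1}{7} \cdot 1 = \frac{1}{7} \approx 0.14286$)
$A{\left(Y \right)} = 12 - 6 Y$ ($A{\left(Y \right)} = - 3 \left(Y + \left(-4 + Y\right)\right) = - 3 \left(-4 + 2 Y\right) = 12 - 6 Y$)
$H{\left(n \right)} = \frac{\sqrt{n}}{7}$
$V{\left(v \right)} = -3 + \sqrt{-27 + v}$ ($V{\left(v \right)} = -3 + \sqrt{v - 27} = -3 + \sqrt{-27 + v}$)
$V{\left(H{\left(-8 \right)} \right)} - A{\left(-42 \right)} = \left(-3 + \sqrt{-27 + \frac{\sqrt{-8}}{7}}\right) - \left(12 - -252\right) = \left(-3 + \sqrt{-27 + \frac{2 i \sqrt{2}}{7}}\right) - \left(12 + 252\right) = \left(-3 + \sqrt{-27 + \frac{2 i \sqrt{2}}{7}}\right) - 264 = -267 + \sqrt{-27 + \frac{2 i \sqrt{2}}{7}}$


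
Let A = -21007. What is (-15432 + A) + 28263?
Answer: -8176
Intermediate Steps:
(-15432 + A) + 28263 = (-15432 - 21007) + 28263 = -36439 + 28263 = -8176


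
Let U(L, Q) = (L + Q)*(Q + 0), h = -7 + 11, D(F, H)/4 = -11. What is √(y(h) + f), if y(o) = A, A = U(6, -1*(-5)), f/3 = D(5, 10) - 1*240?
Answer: I*√797 ≈ 28.231*I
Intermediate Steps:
D(F, H) = -44 (D(F, H) = 4*(-11) = -44)
f = -852 (f = 3*(-44 - 1*240) = 3*(-44 - 240) = 3*(-284) = -852)
h = 4
U(L, Q) = Q*(L + Q) (U(L, Q) = (L + Q)*Q = Q*(L + Q))
A = 55 (A = (-1*(-5))*(6 - 1*(-5)) = 5*(6 + 5) = 5*11 = 55)
y(o) = 55
√(y(h) + f) = √(55 - 852) = √(-797) = I*√797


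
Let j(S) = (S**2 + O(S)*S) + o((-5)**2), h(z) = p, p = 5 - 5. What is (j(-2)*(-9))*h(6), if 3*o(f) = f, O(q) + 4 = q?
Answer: 0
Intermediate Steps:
p = 0
O(q) = -4 + q
h(z) = 0
o(f) = f/3
j(S) = 25/3 + S**2 + S*(-4 + S) (j(S) = (S**2 + (-4 + S)*S) + (1/3)*(-5)**2 = (S**2 + S*(-4 + S)) + (1/3)*25 = (S**2 + S*(-4 + S)) + 25/3 = 25/3 + S**2 + S*(-4 + S))
(j(-2)*(-9))*h(6) = ((25/3 - 4*(-2) + 2*(-2)**2)*(-9))*0 = ((25/3 + 8 + 2*4)*(-9))*0 = ((25/3 + 8 + 8)*(-9))*0 = ((73/3)*(-9))*0 = -219*0 = 0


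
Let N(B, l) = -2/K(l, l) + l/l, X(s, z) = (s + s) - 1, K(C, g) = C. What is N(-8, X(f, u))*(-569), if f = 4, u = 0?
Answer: -2845/7 ≈ -406.43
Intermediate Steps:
X(s, z) = -1 + 2*s (X(s, z) = 2*s - 1 = -1 + 2*s)
N(B, l) = 1 - 2/l (N(B, l) = -2/l + l/l = -2/l + 1 = 1 - 2/l)
N(-8, X(f, u))*(-569) = ((-2 + (-1 + 2*4))/(-1 + 2*4))*(-569) = ((-2 + (-1 + 8))/(-1 + 8))*(-569) = ((-2 + 7)/7)*(-569) = ((⅐)*5)*(-569) = (5/7)*(-569) = -2845/7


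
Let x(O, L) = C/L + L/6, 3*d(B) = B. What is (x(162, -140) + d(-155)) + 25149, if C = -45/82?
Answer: 57569913/2296 ≈ 25074.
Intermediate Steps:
C = -45/82 (C = -45*1/82 = -45/82 ≈ -0.54878)
d(B) = B/3
x(O, L) = -45/(82*L) + L/6
(x(162, -140) + d(-155)) + 25149 = ((-45/82/(-140) + (1/6)*(-140)) + (1/3)*(-155)) + 25149 = ((-45/82*(-1/140) - 70/3) - 155/3) + 25149 = ((9/2296 - 70/3) - 155/3) + 25149 = (-160693/6888 - 155/3) + 25149 = -172191/2296 + 25149 = 57569913/2296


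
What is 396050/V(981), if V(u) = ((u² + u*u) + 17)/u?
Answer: 388525050/1924739 ≈ 201.86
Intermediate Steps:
V(u) = (17 + 2*u²)/u (V(u) = ((u² + u²) + 17)/u = (2*u² + 17)/u = (17 + 2*u²)/u)
396050/V(981) = 396050/(2*981 + 17/981) = 396050/(1962 + 17*(1/981)) = 396050/(1962 + 17/981) = 396050/(1924739/981) = 396050*(981/1924739) = 388525050/1924739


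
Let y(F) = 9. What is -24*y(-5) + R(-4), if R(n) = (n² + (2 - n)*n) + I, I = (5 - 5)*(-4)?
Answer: -224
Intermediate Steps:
I = 0 (I = 0*(-4) = 0)
R(n) = n² + n*(2 - n) (R(n) = (n² + (2 - n)*n) + 0 = (n² + n*(2 - n)) + 0 = n² + n*(2 - n))
-24*y(-5) + R(-4) = -24*9 + 2*(-4) = -216 - 8 = -224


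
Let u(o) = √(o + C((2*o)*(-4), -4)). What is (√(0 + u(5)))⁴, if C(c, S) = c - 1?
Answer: -36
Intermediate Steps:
C(c, S) = -1 + c
u(o) = √(-1 - 7*o) (u(o) = √(o + (-1 + (2*o)*(-4))) = √(o + (-1 - 8*o)) = √(-1 - 7*o))
(√(0 + u(5)))⁴ = (√(0 + √(-1 - 7*5)))⁴ = (√(0 + √(-1 - 35)))⁴ = (√(0 + √(-36)))⁴ = (√(0 + 6*I))⁴ = (√(6*I))⁴ = (√6*√I)⁴ = -36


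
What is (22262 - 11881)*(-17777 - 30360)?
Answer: -499710197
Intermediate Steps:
(22262 - 11881)*(-17777 - 30360) = 10381*(-48137) = -499710197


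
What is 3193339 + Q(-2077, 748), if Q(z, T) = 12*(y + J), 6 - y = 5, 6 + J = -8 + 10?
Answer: 3193303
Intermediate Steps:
J = -4 (J = -6 + (-8 + 10) = -6 + 2 = -4)
y = 1 (y = 6 - 1*5 = 6 - 5 = 1)
Q(z, T) = -36 (Q(z, T) = 12*(1 - 4) = 12*(-3) = -36)
3193339 + Q(-2077, 748) = 3193339 - 36 = 3193303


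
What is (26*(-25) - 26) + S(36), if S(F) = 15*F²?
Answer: 18764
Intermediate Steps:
(26*(-25) - 26) + S(36) = (26*(-25) - 26) + 15*36² = (-650 - 26) + 15*1296 = -676 + 19440 = 18764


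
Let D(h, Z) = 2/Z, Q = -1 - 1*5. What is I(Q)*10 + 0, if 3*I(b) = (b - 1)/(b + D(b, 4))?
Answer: 140/33 ≈ 4.2424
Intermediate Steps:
Q = -6 (Q = -1 - 5 = -6)
I(b) = (-1 + b)/(3*(1/2 + b)) (I(b) = ((b - 1)/(b + 2/4))/3 = ((-1 + b)/(b + 2*(1/4)))/3 = ((-1 + b)/(b + 1/2))/3 = ((-1 + b)/(1/2 + b))/3 = (-1 + b)/(3*(1/2 + b)))
I(Q)*10 + 0 = (2*(-1 - 6)/(3*(1 + 2*(-6))))*10 + 0 = ((2/3)*(-7)/(1 - 12))*10 + 0 = ((2/3)*(-7)/(-11))*10 + 0 = ((2/3)*(-1/11)*(-7))*10 + 0 = (14/33)*10 + 0 = 140/33 + 0 = 140/33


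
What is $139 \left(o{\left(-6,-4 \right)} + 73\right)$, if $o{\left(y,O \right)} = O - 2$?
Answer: $9313$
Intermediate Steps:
$o{\left(y,O \right)} = -2 + O$
$139 \left(o{\left(-6,-4 \right)} + 73\right) = 139 \left(\left(-2 - 4\right) + 73\right) = 139 \left(-6 + 73\right) = 139 \cdot 67 = 9313$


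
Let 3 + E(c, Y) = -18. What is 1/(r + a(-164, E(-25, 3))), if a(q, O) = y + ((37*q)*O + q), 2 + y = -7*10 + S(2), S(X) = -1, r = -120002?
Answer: 1/7189 ≈ 0.00013910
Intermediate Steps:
E(c, Y) = -21 (E(c, Y) = -3 - 18 = -21)
y = -73 (y = -2 + (-7*10 - 1) = -2 + (-70 - 1) = -2 - 71 = -73)
a(q, O) = -73 + q + 37*O*q (a(q, O) = -73 + ((37*q)*O + q) = -73 + (37*O*q + q) = -73 + (q + 37*O*q) = -73 + q + 37*O*q)
1/(r + a(-164, E(-25, 3))) = 1/(-120002 + (-73 - 164 + 37*(-21)*(-164))) = 1/(-120002 + (-73 - 164 + 127428)) = 1/(-120002 + 127191) = 1/7189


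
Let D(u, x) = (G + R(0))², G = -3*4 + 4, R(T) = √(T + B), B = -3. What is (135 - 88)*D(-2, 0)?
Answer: 2867 - 752*I*√3 ≈ 2867.0 - 1302.5*I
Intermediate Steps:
R(T) = √(-3 + T) (R(T) = √(T - 3) = √(-3 + T))
G = -8 (G = -12 + 4 = -8)
D(u, x) = (-8 + I*√3)² (D(u, x) = (-8 + √(-3 + 0))² = (-8 + √(-3))² = (-8 + I*√3)²)
(135 - 88)*D(-2, 0) = (135 - 88)*(8 - I*√3)² = 47*(8 - I*√3)²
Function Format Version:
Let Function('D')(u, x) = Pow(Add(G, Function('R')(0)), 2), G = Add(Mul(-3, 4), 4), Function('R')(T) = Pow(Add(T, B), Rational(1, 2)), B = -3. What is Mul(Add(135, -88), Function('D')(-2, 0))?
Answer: Add(2867, Mul(-752, I, Pow(3, Rational(1, 2)))) ≈ Add(2867.0, Mul(-1302.5, I))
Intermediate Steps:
Function('R')(T) = Pow(Add(-3, T), Rational(1, 2)) (Function('R')(T) = Pow(Add(T, -3), Rational(1, 2)) = Pow(Add(-3, T), Rational(1, 2)))
G = -8 (G = Add(-12, 4) = -8)
Function('D')(u, x) = Pow(Add(-8, Mul(I, Pow(3, Rational(1, 2)))), 2) (Function('D')(u, x) = Pow(Add(-8, Pow(Add(-3, 0), Rational(1, 2))), 2) = Pow(Add(-8, Pow(-3, Rational(1, 2))), 2) = Pow(Add(-8, Mul(I, Pow(3, Rational(1, 2)))), 2))
Mul(Add(135, -88), Function('D')(-2, 0)) = Mul(Add(135, -88), Pow(Add(8, Mul(-1, I, Pow(3, Rational(1, 2)))), 2)) = Mul(47, Pow(Add(8, Mul(-1, I, Pow(3, Rational(1, 2)))), 2))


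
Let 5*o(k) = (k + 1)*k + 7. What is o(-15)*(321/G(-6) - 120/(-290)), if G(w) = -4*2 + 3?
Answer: -2007033/725 ≈ -2768.3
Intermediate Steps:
G(w) = -5 (G(w) = -8 + 3 = -5)
o(k) = 7/5 + k*(1 + k)/5 (o(k) = ((k + 1)*k + 7)/5 = ((1 + k)*k + 7)/5 = (k*(1 + k) + 7)/5 = (7 + k*(1 + k))/5 = 7/5 + k*(1 + k)/5)
o(-15)*(321/G(-6) - 120/(-290)) = (7/5 + (1/5)*(-15) + (1/5)*(-15)**2)*(321/(-5) - 120/(-290)) = (7/5 - 3 + (1/5)*225)*(321*(-1/5) - 120*(-1/290)) = (7/5 - 3 + 45)*(-321/5 + 12/29) = (217/5)*(-9249/145) = -2007033/725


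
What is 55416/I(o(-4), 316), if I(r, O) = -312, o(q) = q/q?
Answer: -2309/13 ≈ -177.62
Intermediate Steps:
o(q) = 1
55416/I(o(-4), 316) = 55416/(-312) = 55416*(-1/312) = -2309/13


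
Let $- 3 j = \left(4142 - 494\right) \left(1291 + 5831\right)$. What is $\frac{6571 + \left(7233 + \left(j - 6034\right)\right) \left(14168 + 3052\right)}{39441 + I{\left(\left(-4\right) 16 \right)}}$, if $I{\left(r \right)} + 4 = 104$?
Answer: $- \frac{149110608089}{39541} \approx -3.771 \cdot 10^{6}$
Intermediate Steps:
$I{\left(r \right)} = 100$ ($I{\left(r \right)} = -4 + 104 = 100$)
$j = -8660352$ ($j = - \frac{\left(4142 - 494\right) \left(1291 + 5831\right)}{3} = - \frac{3648 \cdot 7122}{3} = \left(- \frac{1}{3}\right) 25981056 = -8660352$)
$\frac{6571 + \left(7233 + \left(j - 6034\right)\right) \left(14168 + 3052\right)}{39441 + I{\left(\left(-4\right) 16 \right)}} = \frac{6571 + \left(7233 - 8666386\right) \left(14168 + 3052\right)}{39441 + 100} = \frac{6571 + \left(7233 - 8666386\right) 17220}{39541} = \left(6571 + \left(7233 - 8666386\right) 17220\right) \frac{1}{39541} = \left(6571 - 149110614660\right) \frac{1}{39541} = \left(-149110608089\right) \frac{1}{39541} = - \frac{149110608089}{39541}$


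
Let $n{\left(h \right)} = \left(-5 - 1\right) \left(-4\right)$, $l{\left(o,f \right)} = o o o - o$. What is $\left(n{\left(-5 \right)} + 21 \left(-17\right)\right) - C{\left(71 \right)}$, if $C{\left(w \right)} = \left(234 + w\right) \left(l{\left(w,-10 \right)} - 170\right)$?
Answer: $-109089683$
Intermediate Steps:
$l{\left(o,f \right)} = o^{3} - o$ ($l{\left(o,f \right)} = o^{2} o - o = o^{3} - o$)
$n{\left(h \right)} = 24$ ($n{\left(h \right)} = \left(-6\right) \left(-4\right) = 24$)
$C{\left(w \right)} = \left(234 + w\right) \left(-170 + w^{3} - w\right)$ ($C{\left(w \right)} = \left(234 + w\right) \left(\left(w^{3} - w\right) - 170\right) = \left(234 + w\right) \left(-170 + w^{3} - w\right)$)
$\left(n{\left(-5 \right)} + 21 \left(-17\right)\right) - C{\left(71 \right)} = \left(24 + 21 \left(-17\right)\right) - \left(-39780 + 71^{4} - 71^{2} - 28684 + 234 \cdot 71^{3}\right) = \left(24 - 357\right) - \left(-39780 + 25411681 - 5041 - 28684 + 234 \cdot 357911\right) = -333 - \left(-39780 + 25411681 - 5041 - 28684 + 83751174\right) = -333 - 109089350 = -109089683$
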